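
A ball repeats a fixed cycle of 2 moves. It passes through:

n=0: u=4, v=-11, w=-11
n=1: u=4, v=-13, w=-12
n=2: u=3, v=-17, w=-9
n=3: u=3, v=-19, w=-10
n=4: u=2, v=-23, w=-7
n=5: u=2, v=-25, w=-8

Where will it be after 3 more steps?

u=0, v=-35, w=-3

The moves between consecutive positions are (+0, -2, -1), (-1, -4, +3), (+0, -2, -1), (-1, -4, +3), (+0, -2, -1); they repeat the 2-cycle [(+0, -2, -1), (-1, -4, +3)].
step 6: apply (-1, -4, +3) → u=1, v=-29, w=-5
step 7: apply (+0, -2, -1) → u=1, v=-31, w=-6
step 8: apply (-1, -4, +3) → u=0, v=-35, w=-3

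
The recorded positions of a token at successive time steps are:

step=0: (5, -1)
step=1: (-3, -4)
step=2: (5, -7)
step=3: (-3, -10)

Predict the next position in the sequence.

The first coordinate repeats the cycle [5, -3] with period 2; step 4 mod 2 = 0, giving 5.
The second coordinate changes by -3 each step, so at step 4 it is -1 + 4·(-3) = -13.

(5, -13)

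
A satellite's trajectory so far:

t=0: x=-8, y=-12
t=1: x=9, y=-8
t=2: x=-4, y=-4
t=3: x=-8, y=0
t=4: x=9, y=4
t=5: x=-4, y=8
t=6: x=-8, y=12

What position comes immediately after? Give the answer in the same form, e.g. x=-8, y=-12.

The x coordinate repeats the cycle [-8, 9, -4] with period 3; step 7 mod 3 = 1, giving 9.
The y coordinate changes by +4 each step, so at step 7 it is -12 + 7·(4) = 16.

x=9, y=16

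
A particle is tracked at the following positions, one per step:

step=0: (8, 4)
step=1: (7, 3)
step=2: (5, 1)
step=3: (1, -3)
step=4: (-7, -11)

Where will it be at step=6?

Consecutive displacements (-1, -1), (-2, -2), (-4, -4), (-8, -8) scale by a factor of 2 each step.
step 5: (-7, -11) + (-16, -16) → (-23, -27)
step 6: (-23, -27) + (-32, -32) → (-55, -59)

(-55, -59)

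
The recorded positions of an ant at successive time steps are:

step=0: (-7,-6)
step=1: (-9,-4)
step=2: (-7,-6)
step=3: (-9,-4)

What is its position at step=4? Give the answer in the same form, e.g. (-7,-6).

The jumps are (-2,+2), (+2,-2), (-2,+2) — a geometric progression with ratio -1.
step 4: (-9,-4) + (+2,-2) → (-7,-6)

(-7,-6)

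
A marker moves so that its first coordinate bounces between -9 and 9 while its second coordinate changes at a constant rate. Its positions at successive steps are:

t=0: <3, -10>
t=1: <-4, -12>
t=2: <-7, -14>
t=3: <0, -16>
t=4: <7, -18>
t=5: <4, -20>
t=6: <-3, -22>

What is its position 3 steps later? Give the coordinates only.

The first coordinate reflects between -9 and 9, moving 7 per step.
  step 7: -3 → -8
  step 8: -8 → -1
  step 9: -1 → 6
The second coordinate changes by -2 each step: at step 9 it is -28.

<6, -28>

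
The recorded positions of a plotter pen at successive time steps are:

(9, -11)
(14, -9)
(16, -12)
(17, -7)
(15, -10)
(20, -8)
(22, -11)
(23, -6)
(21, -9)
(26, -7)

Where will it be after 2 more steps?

(29, -5)

The moves between consecutive positions are (+5, +2), (+2, -3), (+1, +5), (-2, -3), (+5, +2), (+2, -3), (+1, +5), (-2, -3), (+5, +2); they repeat the 4-cycle [(+5, +2), (+2, -3), (+1, +5), (-2, -3)].
step 10: apply (+2, -3) → (28, -10)
step 11: apply (+1, +5) → (29, -5)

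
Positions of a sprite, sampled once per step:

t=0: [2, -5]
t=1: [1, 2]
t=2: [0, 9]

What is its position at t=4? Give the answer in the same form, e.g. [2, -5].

[-2, 23]

Each step adds [-1, +7] to the position.
step 3: [0, 9] + [-1, +7] → [-1, 16]
step 4: [-1, 16] + [-1, +7] → [-2, 23]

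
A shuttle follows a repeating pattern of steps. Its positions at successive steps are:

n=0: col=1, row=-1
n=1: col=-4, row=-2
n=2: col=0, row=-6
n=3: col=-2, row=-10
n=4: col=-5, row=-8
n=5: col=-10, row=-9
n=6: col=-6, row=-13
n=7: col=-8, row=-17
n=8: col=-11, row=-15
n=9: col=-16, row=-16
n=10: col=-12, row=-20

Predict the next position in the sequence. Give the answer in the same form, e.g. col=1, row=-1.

col=-14, row=-24

The moves between consecutive positions are (-5,-1), (+4,-4), (-2,-4), (-3,+2), (-5,-1), (+4,-4), (-2,-4), (-3,+2), (-5,-1), (+4,-4); they repeat the 4-cycle [(-5,-1), (+4,-4), (-2,-4), (-3,+2)].
step 11: apply (-2,-4) → col=-14, row=-24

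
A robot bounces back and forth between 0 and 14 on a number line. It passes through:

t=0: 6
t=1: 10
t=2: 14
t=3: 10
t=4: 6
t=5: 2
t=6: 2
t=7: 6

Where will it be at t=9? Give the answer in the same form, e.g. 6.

The value travels 4 per step and bounces off the walls at 0 and 14.
  step 8: 6 → 10
  step 9: 10 → 14

14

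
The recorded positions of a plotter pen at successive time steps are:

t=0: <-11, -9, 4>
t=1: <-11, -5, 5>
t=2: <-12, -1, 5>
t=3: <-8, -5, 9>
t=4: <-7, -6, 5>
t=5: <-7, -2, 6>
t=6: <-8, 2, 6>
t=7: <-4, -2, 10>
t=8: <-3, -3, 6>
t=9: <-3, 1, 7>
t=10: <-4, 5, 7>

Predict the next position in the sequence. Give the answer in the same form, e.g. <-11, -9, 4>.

The moves between consecutive positions are <+0, +4, +1>, <-1, +4, +0>, <+4, -4, +4>, <+1, -1, -4>, <+0, +4, +1>, <-1, +4, +0>, <+4, -4, +4>, <+1, -1, -4>, <+0, +4, +1>, <-1, +4, +0>; they repeat the 4-cycle [<+0, +4, +1>, <-1, +4, +0>, <+4, -4, +4>, <+1, -1, -4>].
step 11: apply <+4, -4, +4> → <0, 1, 11>

<0, 1, 11>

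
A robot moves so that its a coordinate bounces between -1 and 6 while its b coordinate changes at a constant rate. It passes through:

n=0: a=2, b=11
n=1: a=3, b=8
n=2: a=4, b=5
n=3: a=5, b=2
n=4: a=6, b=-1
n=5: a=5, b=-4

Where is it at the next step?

The a coordinate reflects between -1 and 6, moving 1 per step.
  step 6: 5 → 4
The b coordinate changes by -3 each step: at step 6 it is -7.

a=4, b=-7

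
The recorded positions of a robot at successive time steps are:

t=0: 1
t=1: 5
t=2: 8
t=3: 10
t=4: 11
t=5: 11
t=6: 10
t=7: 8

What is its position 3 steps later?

-4

Successive displacements: +4, +3, +2, +1, +0, -1, -2 — each changes by -1.
step 8: 8 − 3 → 5
step 9: 5 − 4 → 1
step 10: 1 − 5 → -4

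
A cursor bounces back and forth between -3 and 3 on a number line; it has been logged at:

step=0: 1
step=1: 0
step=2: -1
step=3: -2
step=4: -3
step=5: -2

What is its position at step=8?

The value reflects between -3 and 3, moving 1 per step.
  step 6: -2 → -1
  step 7: -1 → 0
  step 8: 0 → 1

1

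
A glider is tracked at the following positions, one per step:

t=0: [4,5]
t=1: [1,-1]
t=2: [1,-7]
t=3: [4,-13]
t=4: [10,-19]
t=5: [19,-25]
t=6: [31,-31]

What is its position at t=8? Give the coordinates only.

Successive displacements: [-3,-6], [+0,-6], [+3,-6], [+6,-6], [+9,-6], [+12,-6] — each changes by [+3,+0].
step 7: [31,-31] + [+15,-6] → [46,-37]
step 8: [46,-37] + [+18,-6] → [64,-43]

[64,-43]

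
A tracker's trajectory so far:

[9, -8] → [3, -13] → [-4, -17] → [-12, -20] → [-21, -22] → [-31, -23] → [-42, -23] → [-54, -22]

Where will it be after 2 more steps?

[-81, -17]

Taking differences between consecutive positions: [-6, -5], [-7, -4], [-8, -3], [-9, -2], [-10, -1], [-11, +0], [-12, +1]. These grow by [-1, +1] each step.
step 8: [-54, -22] + [-13, +2] → [-67, -20]
step 9: [-67, -20] + [-14, +3] → [-81, -17]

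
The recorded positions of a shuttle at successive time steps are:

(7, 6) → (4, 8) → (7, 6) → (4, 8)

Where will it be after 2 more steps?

(4, 8)

Consecutive displacements (-3, +2), (+3, -2), (-3, +2) scale by a factor of -1 each step.
step 4: (4, 8) + (+3, -2) → (7, 6)
step 5: (7, 6) + (-3, +2) → (4, 8)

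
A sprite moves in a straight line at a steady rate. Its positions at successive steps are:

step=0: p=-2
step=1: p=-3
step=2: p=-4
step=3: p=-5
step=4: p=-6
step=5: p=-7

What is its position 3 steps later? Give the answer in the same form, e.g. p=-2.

The position changes by -1 every step.
step 6: -7 − 1 → p=-8
step 7: -8 − 1 → p=-9
step 8: -9 − 1 → p=-10

p=-10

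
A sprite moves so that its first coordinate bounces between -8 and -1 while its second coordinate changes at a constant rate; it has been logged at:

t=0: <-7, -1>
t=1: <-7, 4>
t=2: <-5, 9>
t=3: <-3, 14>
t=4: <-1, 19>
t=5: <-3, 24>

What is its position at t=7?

The first coordinate reflects between -8 and -1, moving 2 per step.
  step 6: -3 → -5
  step 7: -5 → -7
The second coordinate changes by +5 each step: at step 7 it is 34.

<-7, 34>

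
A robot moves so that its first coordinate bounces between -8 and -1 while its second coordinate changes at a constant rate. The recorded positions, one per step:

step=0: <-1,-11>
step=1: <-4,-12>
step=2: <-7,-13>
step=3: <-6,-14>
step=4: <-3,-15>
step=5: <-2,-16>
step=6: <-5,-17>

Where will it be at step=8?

<-5,-19>

The first coordinate reflects between -8 and -1, moving 3 per step.
  step 7: -5 → -8
  step 8: -8 → -5
The second coordinate changes by -1 each step: at step 8 it is -19.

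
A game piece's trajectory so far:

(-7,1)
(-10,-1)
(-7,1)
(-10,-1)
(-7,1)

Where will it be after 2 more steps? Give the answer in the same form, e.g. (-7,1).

The jumps are (-3,-2), (+3,+2), (-3,-2), (+3,+2) — a geometric progression with ratio -1.
step 5: (-7,1) + (-3,-2) → (-10,-1)
step 6: (-10,-1) + (+3,+2) → (-7,1)

(-7,1)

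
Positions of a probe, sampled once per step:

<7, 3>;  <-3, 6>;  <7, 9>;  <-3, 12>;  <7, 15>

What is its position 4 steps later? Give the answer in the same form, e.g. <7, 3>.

<7, 27>

The first coordinate repeats the cycle [7, -3] with period 2; step 8 mod 2 = 0, giving 7.
The second coordinate changes by +3 each step, so at step 8 it is 3 + 8·(3) = 27.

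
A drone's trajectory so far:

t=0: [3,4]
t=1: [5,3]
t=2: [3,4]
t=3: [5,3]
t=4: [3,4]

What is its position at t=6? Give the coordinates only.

[3,4]

Consecutive displacements [+2,-1], [-2,+1], [+2,-1], [-2,+1] scale by a factor of -1 each step.
step 5: [3,4] + [+2,-1] → [5,3]
step 6: [5,3] + [-2,+1] → [3,4]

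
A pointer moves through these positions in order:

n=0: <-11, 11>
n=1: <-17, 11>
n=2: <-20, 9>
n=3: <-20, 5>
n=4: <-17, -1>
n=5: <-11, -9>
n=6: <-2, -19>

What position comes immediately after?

Successive displacements: <-6, +0>, <-3, -2>, <+0, -4>, <+3, -6>, <+6, -8>, <+9, -10> — each changes by <+3, -2>.
step 7: <-2, -19> + <+12, -12> → <10, -31>

<10, -31>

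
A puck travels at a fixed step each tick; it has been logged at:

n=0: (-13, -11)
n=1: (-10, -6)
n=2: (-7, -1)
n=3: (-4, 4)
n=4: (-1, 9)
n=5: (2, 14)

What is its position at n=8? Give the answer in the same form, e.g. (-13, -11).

(11, 29)

The position changes by (+3, +5) every step.
step 6: (2, 14) + (+3, +5) → (5, 19)
step 7: (5, 19) + (+3, +5) → (8, 24)
step 8: (8, 24) + (+3, +5) → (11, 29)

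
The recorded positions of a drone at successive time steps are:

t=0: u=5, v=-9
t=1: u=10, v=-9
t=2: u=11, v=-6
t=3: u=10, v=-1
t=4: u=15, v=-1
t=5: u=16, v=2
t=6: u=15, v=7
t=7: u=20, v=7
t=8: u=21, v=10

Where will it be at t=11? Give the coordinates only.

u=26, v=18

The moves between consecutive positions are (+5, +0), (+1, +3), (-1, +5), (+5, +0), (+1, +3), (-1, +5), (+5, +0), (+1, +3); they repeat the 3-cycle [(+5, +0), (+1, +3), (-1, +5)].
step 9: apply (-1, +5) → u=20, v=15
step 10: apply (+5, +0) → u=25, v=15
step 11: apply (+1, +3) → u=26, v=18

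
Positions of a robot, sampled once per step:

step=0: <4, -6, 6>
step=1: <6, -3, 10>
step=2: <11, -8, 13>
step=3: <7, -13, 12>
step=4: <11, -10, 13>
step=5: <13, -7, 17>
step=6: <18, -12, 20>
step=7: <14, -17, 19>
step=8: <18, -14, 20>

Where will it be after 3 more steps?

The moves between consecutive positions are <+2, +3, +4>, <+5, -5, +3>, <-4, -5, -1>, <+4, +3, +1>, <+2, +3, +4>, <+5, -5, +3>, <-4, -5, -1>, <+4, +3, +1>; they repeat the 4-cycle [<+2, +3, +4>, <+5, -5, +3>, <-4, -5, -1>, <+4, +3, +1>].
step 9: apply <+2, +3, +4> → <20, -11, 24>
step 10: apply <+5, -5, +3> → <25, -16, 27>
step 11: apply <-4, -5, -1> → <21, -21, 26>

<21, -21, 26>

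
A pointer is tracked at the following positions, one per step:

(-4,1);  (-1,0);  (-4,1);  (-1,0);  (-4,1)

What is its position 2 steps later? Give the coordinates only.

(-4,1)

The jumps are (+3,-1), (-3,+1), (+3,-1), (-3,+1) — a geometric progression with ratio -1.
step 5: (-4,1) + (+3,-1) → (-1,0)
step 6: (-1,0) + (-3,+1) → (-4,1)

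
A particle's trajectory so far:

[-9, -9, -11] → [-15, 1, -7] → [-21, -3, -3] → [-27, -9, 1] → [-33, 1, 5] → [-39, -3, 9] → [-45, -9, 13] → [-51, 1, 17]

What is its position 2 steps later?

[-63, -9, 25]

The first coordinate changes by -6 each step, so at step 9 it is -9 + 9·(-6) = -63.
The second coordinate repeats the cycle [-9, 1, -3] with period 3; step 9 mod 3 = 0, giving -9.
The third coordinate changes by +4 each step, so at step 9 it is -11 + 9·(4) = 25.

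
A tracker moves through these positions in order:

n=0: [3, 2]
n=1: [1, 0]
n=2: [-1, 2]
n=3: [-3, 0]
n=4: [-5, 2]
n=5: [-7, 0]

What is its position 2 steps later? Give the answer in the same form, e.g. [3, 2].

First: linear, -2 per step → -11 at step 7.
Second: cycles through 2, 0 every 2 steps. Step 7 lands at position 1 of the cycle → 0.

[-11, 0]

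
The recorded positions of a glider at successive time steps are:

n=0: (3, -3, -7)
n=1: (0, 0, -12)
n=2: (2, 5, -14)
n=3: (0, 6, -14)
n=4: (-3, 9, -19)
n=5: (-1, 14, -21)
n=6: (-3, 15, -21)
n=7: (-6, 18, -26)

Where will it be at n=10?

Differencing gives (-3, +3, -5), (+2, +5, -2), (-2, +1, +0), (-3, +3, -5), (+2, +5, -2), (-2, +1, +0), (-3, +3, -5). This is the pattern (-3, +3, -5), (+2, +5, -2), (-2, +1, +0) repeated.
step 8: apply (+2, +5, -2) → (-4, 23, -28)
step 9: apply (-2, +1, +0) → (-6, 24, -28)
step 10: apply (-3, +3, -5) → (-9, 27, -33)

(-9, 27, -33)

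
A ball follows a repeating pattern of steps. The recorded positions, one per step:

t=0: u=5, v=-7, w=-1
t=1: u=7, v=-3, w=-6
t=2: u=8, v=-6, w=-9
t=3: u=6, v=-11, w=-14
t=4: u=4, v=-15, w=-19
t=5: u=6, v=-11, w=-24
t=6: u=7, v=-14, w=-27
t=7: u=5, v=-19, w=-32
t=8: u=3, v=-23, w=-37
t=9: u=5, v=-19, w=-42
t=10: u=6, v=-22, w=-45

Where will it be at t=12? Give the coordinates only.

The moves between consecutive positions are (+2, +4, -5), (+1, -3, -3), (-2, -5, -5), (-2, -4, -5), (+2, +4, -5), (+1, -3, -3), (-2, -5, -5), (-2, -4, -5), (+2, +4, -5), (+1, -3, -3); they repeat the 4-cycle [(+2, +4, -5), (+1, -3, -3), (-2, -5, -5), (-2, -4, -5)].
step 11: apply (-2, -5, -5) → u=4, v=-27, w=-50
step 12: apply (-2, -4, -5) → u=2, v=-31, w=-55

u=2, v=-31, w=-55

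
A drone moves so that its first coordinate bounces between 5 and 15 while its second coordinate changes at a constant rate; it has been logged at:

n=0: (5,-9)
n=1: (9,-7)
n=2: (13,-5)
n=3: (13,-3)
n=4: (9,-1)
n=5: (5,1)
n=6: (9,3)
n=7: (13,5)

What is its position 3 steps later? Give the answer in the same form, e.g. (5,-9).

The first coordinate travels 4 per step and bounces off the walls at 5 and 15.
  step 8: 13 → 13
  step 9: 13 → 9
  step 10: 9 → 5
The second coordinate changes by +2 each step: at step 10 it is 11.

(5,11)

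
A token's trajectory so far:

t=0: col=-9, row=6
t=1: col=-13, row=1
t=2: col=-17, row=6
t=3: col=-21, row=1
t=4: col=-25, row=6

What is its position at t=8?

Col: linear, -4 per step → -41 at step 8.
Row: cycles through 6, 1 every 2 steps. Step 8 lands at position 0 of the cycle → 6.

col=-41, row=6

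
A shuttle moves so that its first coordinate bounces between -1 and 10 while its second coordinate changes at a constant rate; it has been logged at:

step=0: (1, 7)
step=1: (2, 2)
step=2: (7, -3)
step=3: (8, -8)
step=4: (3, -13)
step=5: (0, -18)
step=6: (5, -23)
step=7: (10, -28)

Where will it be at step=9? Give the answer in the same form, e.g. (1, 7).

The first coordinate travels 5 per step and bounces off the walls at -1 and 10.
  step 8: 10 → 5
  step 9: 5 → 0
The second coordinate changes by -5 each step: at step 9 it is -38.

(0, -38)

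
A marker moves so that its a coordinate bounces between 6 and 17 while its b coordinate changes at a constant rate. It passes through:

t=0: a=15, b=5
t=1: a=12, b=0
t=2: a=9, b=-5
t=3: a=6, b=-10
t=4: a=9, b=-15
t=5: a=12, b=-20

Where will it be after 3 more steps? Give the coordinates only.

The a coordinate reflects between 6 and 17, moving 3 per step.
  step 6: 12 → 15
  step 7: 15 → 16
  step 8: 16 → 13
The b coordinate changes by -5 each step: at step 8 it is -35.

a=13, b=-35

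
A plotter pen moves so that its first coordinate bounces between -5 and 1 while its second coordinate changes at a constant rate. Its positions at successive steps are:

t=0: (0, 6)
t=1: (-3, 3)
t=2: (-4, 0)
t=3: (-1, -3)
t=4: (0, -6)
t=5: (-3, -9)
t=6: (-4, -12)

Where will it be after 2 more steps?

(0, -18)

The first coordinate travels 3 per step and bounces off the walls at -5 and 1.
  step 7: -4 → -1
  step 8: -1 → 0
The second coordinate changes by -3 each step: at step 8 it is -18.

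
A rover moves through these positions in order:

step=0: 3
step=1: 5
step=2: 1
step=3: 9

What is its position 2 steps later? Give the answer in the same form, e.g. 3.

Step-to-step displacements: +2, -4, +8; each is -2× the previous.
step 4: 9 − 16 → -7
step 5: -7 + 32 → 25

25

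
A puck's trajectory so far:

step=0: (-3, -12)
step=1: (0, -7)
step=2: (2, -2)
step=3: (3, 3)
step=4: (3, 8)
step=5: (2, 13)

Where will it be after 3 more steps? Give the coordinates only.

First differences are (+3, +5), (+2, +5), (+1, +5), (+0, +5), (-1, +5); their common second difference is (-1, +0) (constant acceleration).
step 6: (2, 13) + (-2, +5) → (0, 18)
step 7: (0, 18) + (-3, +5) → (-3, 23)
step 8: (-3, 23) + (-4, +5) → (-7, 28)

(-7, 28)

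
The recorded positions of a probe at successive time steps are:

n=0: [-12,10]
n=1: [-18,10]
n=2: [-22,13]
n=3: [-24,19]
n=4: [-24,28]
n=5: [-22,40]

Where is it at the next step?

First differences are [-6,+0], [-4,+3], [-2,+6], [+0,+9], [+2,+12]; their common second difference is [+2,+3] (constant acceleration).
step 6: [-22,40] + [+4,+15] → [-18,55]

[-18,55]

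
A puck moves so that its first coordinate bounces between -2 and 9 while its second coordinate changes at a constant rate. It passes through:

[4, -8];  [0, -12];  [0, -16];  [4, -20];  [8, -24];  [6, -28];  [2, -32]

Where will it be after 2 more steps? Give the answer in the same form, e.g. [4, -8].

[2, -40]

The first coordinate travels 4 per step and bounces off the walls at -2 and 9.
  step 7: 2 → -2
  step 8: -2 → 2
The second coordinate changes by -4 each step: at step 8 it is -40.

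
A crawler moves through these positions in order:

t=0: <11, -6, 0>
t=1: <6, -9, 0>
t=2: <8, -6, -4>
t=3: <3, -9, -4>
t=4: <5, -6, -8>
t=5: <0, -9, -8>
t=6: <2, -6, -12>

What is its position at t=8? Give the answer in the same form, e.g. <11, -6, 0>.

<-1, -6, -16>

Step-to-step displacements: <-5, -3, +0>, <+2, +3, -4>, <-5, -3, +0>, <+2, +3, -4>, <-5, -3, +0>, <+2, +3, -4> — a repeating cycle of length 2.
step 7: apply <-5, -3, +0> → <-3, -9, -12>
step 8: apply <+2, +3, -4> → <-1, -6, -16>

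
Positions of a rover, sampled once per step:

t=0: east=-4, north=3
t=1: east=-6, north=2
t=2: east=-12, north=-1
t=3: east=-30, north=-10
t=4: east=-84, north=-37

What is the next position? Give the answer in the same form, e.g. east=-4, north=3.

east=-246, north=-118

The jumps are (-2,-1), (-6,-3), (-18,-9), (-54,-27) — a geometric progression with ratio 3.
step 5: east=-84, north=-37 + (-162,-81) → east=-246, north=-118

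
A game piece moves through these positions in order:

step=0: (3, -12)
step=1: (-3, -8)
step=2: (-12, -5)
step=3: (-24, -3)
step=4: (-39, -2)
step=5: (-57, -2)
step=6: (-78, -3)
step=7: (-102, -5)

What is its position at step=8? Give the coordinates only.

Successive displacements: (-6, +4), (-9, +3), (-12, +2), (-15, +1), (-18, +0), (-21, -1), (-24, -2) — each changes by (-3, -1).
step 8: (-102, -5) + (-27, -3) → (-129, -8)

(-129, -8)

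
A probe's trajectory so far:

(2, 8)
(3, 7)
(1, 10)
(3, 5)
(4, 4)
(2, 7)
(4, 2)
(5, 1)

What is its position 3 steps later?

Differencing gives (+1, -1), (-2, +3), (+2, -5), (+1, -1), (-2, +3), (+2, -5), (+1, -1). This is the pattern (+1, -1), (-2, +3), (+2, -5) repeated.
step 8: apply (-2, +3) → (3, 4)
step 9: apply (+2, -5) → (5, -1)
step 10: apply (+1, -1) → (6, -2)

(6, -2)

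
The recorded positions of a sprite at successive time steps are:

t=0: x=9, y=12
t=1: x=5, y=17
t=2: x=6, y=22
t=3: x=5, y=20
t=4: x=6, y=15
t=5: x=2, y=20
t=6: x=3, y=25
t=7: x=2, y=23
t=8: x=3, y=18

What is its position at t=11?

x=-1, y=26

The moves between consecutive positions are (-4, +5), (+1, +5), (-1, -2), (+1, -5), (-4, +5), (+1, +5), (-1, -2), (+1, -5); they repeat the 4-cycle [(-4, +5), (+1, +5), (-1, -2), (+1, -5)].
step 9: apply (-4, +5) → x=-1, y=23
step 10: apply (+1, +5) → x=0, y=28
step 11: apply (-1, -2) → x=-1, y=26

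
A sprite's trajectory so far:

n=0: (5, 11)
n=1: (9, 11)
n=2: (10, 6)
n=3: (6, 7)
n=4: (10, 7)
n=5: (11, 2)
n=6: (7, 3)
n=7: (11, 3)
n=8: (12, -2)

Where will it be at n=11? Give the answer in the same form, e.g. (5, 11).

The moves between consecutive positions are (+4, +0), (+1, -5), (-4, +1), (+4, +0), (+1, -5), (-4, +1), (+4, +0), (+1, -5); they repeat the 3-cycle [(+4, +0), (+1, -5), (-4, +1)].
step 9: apply (-4, +1) → (8, -1)
step 10: apply (+4, +0) → (12, -1)
step 11: apply (+1, -5) → (13, -6)

(13, -6)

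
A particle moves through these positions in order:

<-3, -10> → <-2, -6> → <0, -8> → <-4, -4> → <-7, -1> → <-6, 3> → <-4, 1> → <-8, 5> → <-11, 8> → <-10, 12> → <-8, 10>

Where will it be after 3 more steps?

<-14, 21>

Step-to-step displacements: <+1, +4>, <+2, -2>, <-4, +4>, <-3, +3>, <+1, +4>, <+2, -2>, <-4, +4>, <-3, +3>, <+1, +4>, <+2, -2> — a repeating cycle of length 4.
step 11: apply <-4, +4> → <-12, 14>
step 12: apply <-3, +3> → <-15, 17>
step 13: apply <+1, +4> → <-14, 21>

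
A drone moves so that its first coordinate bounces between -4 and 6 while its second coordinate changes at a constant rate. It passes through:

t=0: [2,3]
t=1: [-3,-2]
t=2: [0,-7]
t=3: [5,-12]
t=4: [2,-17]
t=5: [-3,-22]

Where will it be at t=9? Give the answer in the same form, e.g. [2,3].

[-3,-42]

The first coordinate travels 5 per step and bounces off the walls at -4 and 6.
  step 6: -3 → 0
  step 7: 0 → 5
  step 8: 5 → 2
  step 9: 2 → -3
The second coordinate changes by -5 each step: at step 9 it is -42.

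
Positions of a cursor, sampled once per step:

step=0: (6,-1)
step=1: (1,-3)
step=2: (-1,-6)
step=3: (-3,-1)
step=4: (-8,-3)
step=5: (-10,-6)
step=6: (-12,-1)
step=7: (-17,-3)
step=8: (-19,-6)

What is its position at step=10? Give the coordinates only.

Step-to-step displacements: (-5,-2), (-2,-3), (-2,+5), (-5,-2), (-2,-3), (-2,+5), (-5,-2), (-2,-3) — a repeating cycle of length 3.
step 9: apply (-2,+5) → (-21,-1)
step 10: apply (-5,-2) → (-26,-3)

(-26,-3)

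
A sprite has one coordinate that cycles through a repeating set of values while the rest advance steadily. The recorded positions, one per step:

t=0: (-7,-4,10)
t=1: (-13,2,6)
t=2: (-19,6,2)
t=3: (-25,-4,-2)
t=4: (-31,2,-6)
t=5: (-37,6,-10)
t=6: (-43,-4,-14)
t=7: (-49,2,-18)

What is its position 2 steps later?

The first coordinate changes by -6 each step, so at step 9 it is -7 + 9·(-6) = -61.
The second coordinate repeats the cycle [-4, 2, 6] with period 3; step 9 mod 3 = 0, giving -4.
The third coordinate changes by -4 each step, so at step 9 it is 10 + 9·(-4) = -26.

(-61,-4,-26)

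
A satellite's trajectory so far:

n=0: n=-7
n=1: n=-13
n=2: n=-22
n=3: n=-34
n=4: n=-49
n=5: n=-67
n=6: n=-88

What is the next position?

Successive displacements: -6, -9, -12, -15, -18, -21 — each changes by -3.
step 7: -88 − 24 → n=-112

n=-112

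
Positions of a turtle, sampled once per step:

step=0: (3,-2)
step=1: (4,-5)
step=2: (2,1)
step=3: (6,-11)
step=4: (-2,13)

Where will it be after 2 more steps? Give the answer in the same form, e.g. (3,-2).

Step-to-step displacements: (+1,-3), (-2,+6), (+4,-12), (-8,+24); each is -2× the previous.
step 5: (-2,13) + (+16,-48) → (14,-35)
step 6: (14,-35) + (-32,+96) → (-18,61)

(-18,61)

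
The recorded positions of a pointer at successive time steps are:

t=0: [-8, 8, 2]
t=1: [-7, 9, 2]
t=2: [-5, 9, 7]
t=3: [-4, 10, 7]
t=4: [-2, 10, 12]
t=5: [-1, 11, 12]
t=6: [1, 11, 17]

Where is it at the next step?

The moves between consecutive positions are [+1, +1, +0], [+2, +0, +5], [+1, +1, +0], [+2, +0, +5], [+1, +1, +0], [+2, +0, +5]; they repeat the 2-cycle [[+1, +1, +0], [+2, +0, +5]].
step 7: apply [+1, +1, +0] → [2, 12, 17]

[2, 12, 17]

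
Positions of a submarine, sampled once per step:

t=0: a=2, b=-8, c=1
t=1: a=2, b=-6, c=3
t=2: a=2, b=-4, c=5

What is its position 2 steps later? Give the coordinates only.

The position changes by (+0,+2,+2) every step.
step 3: a=2, b=-4, c=5 + (+0,+2,+2) → a=2, b=-2, c=7
step 4: a=2, b=-2, c=7 + (+0,+2,+2) → a=2, b=0, c=9

a=2, b=0, c=9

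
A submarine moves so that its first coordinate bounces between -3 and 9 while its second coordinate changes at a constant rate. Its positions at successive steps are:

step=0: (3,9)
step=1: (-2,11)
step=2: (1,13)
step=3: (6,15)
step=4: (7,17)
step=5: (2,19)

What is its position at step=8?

(7,25)

The first coordinate travels 5 per step and bounces off the walls at -3 and 9.
  step 6: 2 → -3
  step 7: -3 → 2
  step 8: 2 → 7
The second coordinate changes by +2 each step: at step 8 it is 25.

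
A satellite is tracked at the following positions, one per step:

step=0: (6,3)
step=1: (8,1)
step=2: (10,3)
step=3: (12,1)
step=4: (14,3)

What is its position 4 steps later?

First: linear, +2 per step → 22 at step 8.
Second: cycles through 3, 1 every 2 steps. Step 8 lands at position 0 of the cycle → 3.

(22,3)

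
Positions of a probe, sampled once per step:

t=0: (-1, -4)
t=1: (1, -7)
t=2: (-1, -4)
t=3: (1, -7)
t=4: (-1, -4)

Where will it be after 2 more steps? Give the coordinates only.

(-1, -4)

The jumps are (+2, -3), (-2, +3), (+2, -3), (-2, +3) — a geometric progression with ratio -1.
step 5: (-1, -4) + (+2, -3) → (1, -7)
step 6: (1, -7) + (-2, +3) → (-1, -4)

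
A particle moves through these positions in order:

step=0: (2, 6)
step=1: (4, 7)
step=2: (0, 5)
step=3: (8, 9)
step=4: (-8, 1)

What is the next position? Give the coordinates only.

(24, 17)

Step-to-step displacements: (+2, +1), (-4, -2), (+8, +4), (-16, -8); each is -2× the previous.
step 5: (-8, 1) + (+32, +16) → (24, 17)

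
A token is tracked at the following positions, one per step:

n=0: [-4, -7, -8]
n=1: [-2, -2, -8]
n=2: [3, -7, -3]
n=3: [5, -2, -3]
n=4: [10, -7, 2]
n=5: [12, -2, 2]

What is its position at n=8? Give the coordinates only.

Step-to-step displacements: [+2, +5, +0], [+5, -5, +5], [+2, +5, +0], [+5, -5, +5], [+2, +5, +0] — a repeating cycle of length 2.
step 6: apply [+5, -5, +5] → [17, -7, 7]
step 7: apply [+2, +5, +0] → [19, -2, 7]
step 8: apply [+5, -5, +5] → [24, -7, 12]

[24, -7, 12]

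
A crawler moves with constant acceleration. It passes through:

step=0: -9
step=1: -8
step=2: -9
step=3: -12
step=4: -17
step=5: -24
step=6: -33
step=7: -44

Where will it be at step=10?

-89

First differences are +1, -1, -3, -5, -7, -9, -11; their common second difference is -2 (constant acceleration).
step 8: -44 − 13 → -57
step 9: -57 − 15 → -72
step 10: -72 − 17 → -89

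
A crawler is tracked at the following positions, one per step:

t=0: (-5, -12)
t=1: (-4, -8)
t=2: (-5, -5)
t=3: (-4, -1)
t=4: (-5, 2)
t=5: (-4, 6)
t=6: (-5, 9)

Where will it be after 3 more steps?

(-4, 20)

The moves between consecutive positions are (+1, +4), (-1, +3), (+1, +4), (-1, +3), (+1, +4), (-1, +3); they repeat the 2-cycle [(+1, +4), (-1, +3)].
step 7: apply (+1, +4) → (-4, 13)
step 8: apply (-1, +3) → (-5, 16)
step 9: apply (+1, +4) → (-4, 20)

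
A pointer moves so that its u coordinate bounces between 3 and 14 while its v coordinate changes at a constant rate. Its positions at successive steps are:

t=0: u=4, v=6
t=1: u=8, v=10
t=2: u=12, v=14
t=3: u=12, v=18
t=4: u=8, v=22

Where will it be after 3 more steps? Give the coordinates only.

The u coordinate travels 4 per step and bounces off the walls at 3 and 14.
  step 5: 8 → 4
  step 6: 4 → 6
  step 7: 6 → 10
The v coordinate changes by +4 each step: at step 7 it is 34.

u=10, v=34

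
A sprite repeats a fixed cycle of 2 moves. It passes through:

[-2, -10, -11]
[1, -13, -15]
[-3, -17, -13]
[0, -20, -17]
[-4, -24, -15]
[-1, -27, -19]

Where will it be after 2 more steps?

[-2, -34, -21]

The moves between consecutive positions are [+3, -3, -4], [-4, -4, +2], [+3, -3, -4], [-4, -4, +2], [+3, -3, -4]; they repeat the 2-cycle [[+3, -3, -4], [-4, -4, +2]].
step 6: apply [-4, -4, +2] → [-5, -31, -17]
step 7: apply [+3, -3, -4] → [-2, -34, -21]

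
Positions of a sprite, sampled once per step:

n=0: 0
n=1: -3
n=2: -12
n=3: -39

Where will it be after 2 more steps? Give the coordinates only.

-363

Step-to-step displacements: -3, -9, -27; each is 3× the previous.
step 4: -39 − 81 → -120
step 5: -120 − 243 → -363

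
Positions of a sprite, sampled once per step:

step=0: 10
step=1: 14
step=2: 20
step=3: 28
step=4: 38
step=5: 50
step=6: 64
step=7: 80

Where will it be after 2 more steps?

118

First differences are +4, +6, +8, +10, +12, +14, +16; their common second difference is +2 (constant acceleration).
step 8: 80 + 18 → 98
step 9: 98 + 20 → 118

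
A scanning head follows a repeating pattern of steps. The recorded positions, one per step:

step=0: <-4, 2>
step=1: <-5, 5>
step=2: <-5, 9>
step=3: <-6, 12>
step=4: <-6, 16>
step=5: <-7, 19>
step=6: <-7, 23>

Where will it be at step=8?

Step-to-step displacements: <-1, +3>, <+0, +4>, <-1, +3>, <+0, +4>, <-1, +3>, <+0, +4> — a repeating cycle of length 2.
step 7: apply <-1, +3> → <-8, 26>
step 8: apply <+0, +4> → <-8, 30>

<-8, 30>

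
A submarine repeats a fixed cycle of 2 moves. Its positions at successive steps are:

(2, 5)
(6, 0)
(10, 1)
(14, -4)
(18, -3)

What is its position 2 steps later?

(26, -7)

Step-to-step displacements: (+4, -5), (+4, +1), (+4, -5), (+4, +1) — a repeating cycle of length 2.
step 5: apply (+4, -5) → (22, -8)
step 6: apply (+4, +1) → (26, -7)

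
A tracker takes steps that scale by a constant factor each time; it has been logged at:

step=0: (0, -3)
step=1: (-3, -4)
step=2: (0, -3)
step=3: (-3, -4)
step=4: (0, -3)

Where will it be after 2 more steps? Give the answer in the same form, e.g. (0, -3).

Consecutive displacements (-3, -1), (+3, +1), (-3, -1), (+3, +1) scale by a factor of -1 each step.
step 5: (0, -3) + (-3, -1) → (-3, -4)
step 6: (-3, -4) + (+3, +1) → (0, -3)

(0, -3)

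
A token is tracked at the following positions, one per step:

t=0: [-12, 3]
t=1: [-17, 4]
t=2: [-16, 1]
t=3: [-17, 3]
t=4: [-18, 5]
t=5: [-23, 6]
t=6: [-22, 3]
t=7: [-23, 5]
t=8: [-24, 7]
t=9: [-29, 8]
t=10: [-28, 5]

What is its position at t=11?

[-29, 7]

Differencing gives [-5, +1], [+1, -3], [-1, +2], [-1, +2], [-5, +1], [+1, -3], [-1, +2], [-1, +2], [-5, +1], [+1, -3]. This is the pattern [-5, +1], [+1, -3], [-1, +2], [-1, +2] repeated.
step 11: apply [-1, +2] → [-29, 7]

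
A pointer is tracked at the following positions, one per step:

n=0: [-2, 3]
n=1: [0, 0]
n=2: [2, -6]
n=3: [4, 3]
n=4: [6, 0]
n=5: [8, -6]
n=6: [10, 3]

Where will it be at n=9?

[16, 3]

First: linear, +2 per step → 16 at step 9.
Second: cycles through 3, 0, -6 every 3 steps. Step 9 lands at position 0 of the cycle → 3.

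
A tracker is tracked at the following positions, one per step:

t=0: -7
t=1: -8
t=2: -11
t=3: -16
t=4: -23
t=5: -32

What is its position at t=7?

Successive displacements: -1, -3, -5, -7, -9 — each changes by -2.
step 6: -32 − 11 → -43
step 7: -43 − 13 → -56

-56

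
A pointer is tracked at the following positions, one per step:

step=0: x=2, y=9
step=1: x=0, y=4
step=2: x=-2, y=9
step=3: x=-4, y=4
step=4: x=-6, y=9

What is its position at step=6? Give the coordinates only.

x=-10, y=9

X: linear, -2 per step → -10 at step 6.
Y: cycles through 9, 4 every 2 steps. Step 6 lands at position 0 of the cycle → 9.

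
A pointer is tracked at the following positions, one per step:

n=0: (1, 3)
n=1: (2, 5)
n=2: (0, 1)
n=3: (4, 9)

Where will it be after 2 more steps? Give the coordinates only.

(12, 25)

Consecutive displacements (+1, +2), (-2, -4), (+4, +8) scale by a factor of -2 each step.
step 4: (4, 9) + (-8, -16) → (-4, -7)
step 5: (-4, -7) + (+16, +32) → (12, 25)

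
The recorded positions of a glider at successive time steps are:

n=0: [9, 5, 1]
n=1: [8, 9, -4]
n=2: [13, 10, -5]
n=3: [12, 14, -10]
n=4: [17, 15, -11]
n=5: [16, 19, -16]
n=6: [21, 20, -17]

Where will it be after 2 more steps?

[25, 25, -23]

The moves between consecutive positions are [-1, +4, -5], [+5, +1, -1], [-1, +4, -5], [+5, +1, -1], [-1, +4, -5], [+5, +1, -1]; they repeat the 2-cycle [[-1, +4, -5], [+5, +1, -1]].
step 7: apply [-1, +4, -5] → [20, 24, -22]
step 8: apply [+5, +1, -1] → [25, 25, -23]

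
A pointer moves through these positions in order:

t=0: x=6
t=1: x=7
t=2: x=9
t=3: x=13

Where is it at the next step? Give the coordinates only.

Consecutive displacements +1, +2, +4 scale by a factor of 2 each step.
step 4: 13 + 8 → x=21

x=21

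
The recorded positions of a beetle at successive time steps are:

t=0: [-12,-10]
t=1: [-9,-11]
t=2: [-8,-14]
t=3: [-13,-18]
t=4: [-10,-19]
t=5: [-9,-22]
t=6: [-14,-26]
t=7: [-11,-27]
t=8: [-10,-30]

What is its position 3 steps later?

[-11,-38]

Differencing gives [+3,-1], [+1,-3], [-5,-4], [+3,-1], [+1,-3], [-5,-4], [+3,-1], [+1,-3]. This is the pattern [+3,-1], [+1,-3], [-5,-4] repeated.
step 9: apply [-5,-4] → [-15,-34]
step 10: apply [+3,-1] → [-12,-35]
step 11: apply [+1,-3] → [-11,-38]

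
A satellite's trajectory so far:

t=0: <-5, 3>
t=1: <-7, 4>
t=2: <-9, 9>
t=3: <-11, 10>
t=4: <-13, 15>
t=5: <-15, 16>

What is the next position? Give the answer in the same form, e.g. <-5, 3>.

Differencing gives <-2, +1>, <-2, +5>, <-2, +1>, <-2, +5>, <-2, +1>. This is the pattern <-2, +1>, <-2, +5> repeated.
step 6: apply <-2, +5> → <-17, 21>

<-17, 21>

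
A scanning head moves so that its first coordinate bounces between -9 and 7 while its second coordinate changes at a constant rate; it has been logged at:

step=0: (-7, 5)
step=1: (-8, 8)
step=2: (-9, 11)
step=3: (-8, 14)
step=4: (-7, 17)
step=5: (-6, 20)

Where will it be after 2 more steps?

(-4, 26)

The first coordinate reflects between -9 and 7, moving 1 per step.
  step 6: -6 → -5
  step 7: -5 → -4
The second coordinate changes by +3 each step: at step 7 it is 26.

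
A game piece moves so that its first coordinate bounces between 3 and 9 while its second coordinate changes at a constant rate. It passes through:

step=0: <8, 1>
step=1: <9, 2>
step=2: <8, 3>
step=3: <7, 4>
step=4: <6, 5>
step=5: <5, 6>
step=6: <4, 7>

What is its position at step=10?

<6, 11>

The first coordinate reflects between 3 and 9, moving 1 per step.
  step 7: 4 → 3
  step 8: 3 → 4
  step 9: 4 → 5
  step 10: 5 → 6
The second coordinate changes by +1 each step: at step 10 it is 11.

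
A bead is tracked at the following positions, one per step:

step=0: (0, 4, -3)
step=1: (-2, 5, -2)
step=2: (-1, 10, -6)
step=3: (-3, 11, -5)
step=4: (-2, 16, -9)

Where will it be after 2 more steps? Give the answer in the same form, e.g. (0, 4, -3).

The moves between consecutive positions are (-2, +1, +1), (+1, +5, -4), (-2, +1, +1), (+1, +5, -4); they repeat the 2-cycle [(-2, +1, +1), (+1, +5, -4)].
step 5: apply (-2, +1, +1) → (-4, 17, -8)
step 6: apply (+1, +5, -4) → (-3, 22, -12)

(-3, 22, -12)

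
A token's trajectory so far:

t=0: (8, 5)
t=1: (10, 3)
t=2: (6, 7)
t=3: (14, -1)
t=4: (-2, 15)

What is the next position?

Consecutive displacements (+2, -2), (-4, +4), (+8, -8), (-16, +16) scale by a factor of -2 each step.
step 5: (-2, 15) + (+32, -32) → (30, -17)

(30, -17)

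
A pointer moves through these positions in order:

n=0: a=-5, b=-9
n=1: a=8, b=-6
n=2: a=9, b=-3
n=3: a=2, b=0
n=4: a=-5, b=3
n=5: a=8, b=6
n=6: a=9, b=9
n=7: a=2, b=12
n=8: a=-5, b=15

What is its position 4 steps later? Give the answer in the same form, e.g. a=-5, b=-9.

The a coordinate repeats the cycle [-5, 8, 9, 2] with period 4; step 12 mod 4 = 0, giving -5.
The b coordinate changes by +3 each step, so at step 12 it is -9 + 12·(3) = 27.

a=-5, b=27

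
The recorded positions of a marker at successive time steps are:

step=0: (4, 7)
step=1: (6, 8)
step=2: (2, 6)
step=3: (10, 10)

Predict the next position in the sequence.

(-6, 2)

Step-to-step displacements: (+2, +1), (-4, -2), (+8, +4); each is -2× the previous.
step 4: (10, 10) + (-16, -8) → (-6, 2)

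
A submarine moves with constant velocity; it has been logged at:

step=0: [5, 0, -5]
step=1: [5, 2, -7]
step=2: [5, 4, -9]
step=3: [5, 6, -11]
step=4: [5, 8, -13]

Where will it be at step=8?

[5, 16, -21]

Each step adds [+0, +2, -2] to the position.
step 5: [5, 8, -13] + [+0, +2, -2] → [5, 10, -15]
step 6: [5, 10, -15] + [+0, +2, -2] → [5, 12, -17]
step 7: [5, 12, -17] + [+0, +2, -2] → [5, 14, -19]
step 8: [5, 14, -19] + [+0, +2, -2] → [5, 16, -21]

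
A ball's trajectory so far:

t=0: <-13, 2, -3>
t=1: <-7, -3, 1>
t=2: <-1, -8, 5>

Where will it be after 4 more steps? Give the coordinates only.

<23, -28, 21>

Constant displacement of <+6, -5, +4> per step.
step 3: <-1, -8, 5> + <+6, -5, +4> → <5, -13, 9>
step 4: <5, -13, 9> + <+6, -5, +4> → <11, -18, 13>
step 5: <11, -18, 13> + <+6, -5, +4> → <17, -23, 17>
step 6: <17, -23, 17> + <+6, -5, +4> → <23, -28, 21>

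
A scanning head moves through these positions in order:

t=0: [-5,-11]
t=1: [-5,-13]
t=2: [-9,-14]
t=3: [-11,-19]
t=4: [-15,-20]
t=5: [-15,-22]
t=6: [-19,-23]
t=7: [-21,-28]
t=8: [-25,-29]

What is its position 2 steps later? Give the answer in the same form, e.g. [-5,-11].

Step-to-step displacements: [+0,-2], [-4,-1], [-2,-5], [-4,-1], [+0,-2], [-4,-1], [-2,-5], [-4,-1] — a repeating cycle of length 4.
step 9: apply [+0,-2] → [-25,-31]
step 10: apply [-4,-1] → [-29,-32]

[-29,-32]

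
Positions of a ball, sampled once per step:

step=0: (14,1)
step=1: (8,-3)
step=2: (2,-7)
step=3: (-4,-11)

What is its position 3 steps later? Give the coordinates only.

(-22,-23)

Each step adds (-6,-4) to the position.
step 4: (-4,-11) + (-6,-4) → (-10,-15)
step 5: (-10,-15) + (-6,-4) → (-16,-19)
step 6: (-16,-19) + (-6,-4) → (-22,-23)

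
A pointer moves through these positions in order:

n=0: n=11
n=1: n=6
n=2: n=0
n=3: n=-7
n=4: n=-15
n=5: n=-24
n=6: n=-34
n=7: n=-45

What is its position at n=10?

Taking differences between consecutive positions: -5, -6, -7, -8, -9, -10, -11. These grow by -1 each step.
step 8: -45 − 12 → n=-57
step 9: -57 − 13 → n=-70
step 10: -70 − 14 → n=-84

n=-84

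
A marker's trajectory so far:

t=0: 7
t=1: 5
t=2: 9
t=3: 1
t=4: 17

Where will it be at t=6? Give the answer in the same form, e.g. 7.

Step-to-step displacements: -2, +4, -8, +16; each is -2× the previous.
step 5: 17 − 32 → -15
step 6: -15 + 64 → 49

49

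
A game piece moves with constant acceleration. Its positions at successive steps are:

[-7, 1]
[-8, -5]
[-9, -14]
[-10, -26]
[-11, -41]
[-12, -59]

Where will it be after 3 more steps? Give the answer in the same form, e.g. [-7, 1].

[-15, -131]

Successive displacements: [-1, -6], [-1, -9], [-1, -12], [-1, -15], [-1, -18] — each changes by [+0, -3].
step 6: [-12, -59] + [-1, -21] → [-13, -80]
step 7: [-13, -80] + [-1, -24] → [-14, -104]
step 8: [-14, -104] + [-1, -27] → [-15, -131]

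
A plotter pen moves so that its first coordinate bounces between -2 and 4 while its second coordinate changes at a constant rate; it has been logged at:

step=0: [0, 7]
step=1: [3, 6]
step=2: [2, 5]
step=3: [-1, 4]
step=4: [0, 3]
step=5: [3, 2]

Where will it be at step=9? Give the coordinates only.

[3, -2]

The first coordinate travels 3 per step and bounces off the walls at -2 and 4.
  step 6: 3 → 2
  step 7: 2 → -1
  step 8: -1 → 0
  step 9: 0 → 3
The second coordinate changes by -1 each step: at step 9 it is -2.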